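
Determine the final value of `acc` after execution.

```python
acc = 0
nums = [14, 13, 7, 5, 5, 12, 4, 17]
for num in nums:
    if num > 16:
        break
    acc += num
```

Let's trace through this code step by step.

Initialize: acc = 0
Initialize: nums = [14, 13, 7, 5, 5, 12, 4, 17]
Entering loop: for num in nums:

After execution: acc = 60
60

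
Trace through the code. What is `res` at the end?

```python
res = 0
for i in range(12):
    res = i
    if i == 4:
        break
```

Let's trace through this code step by step.

Initialize: res = 0
Entering loop: for i in range(12):

After execution: res = 4
4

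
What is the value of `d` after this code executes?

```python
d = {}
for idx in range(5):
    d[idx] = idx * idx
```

Let's trace through this code step by step.

Initialize: d = {}
Entering loop: for idx in range(5):

After execution: d = {0: 0, 1: 1, 2: 4, 3: 9, 4: 16}
{0: 0, 1: 1, 2: 4, 3: 9, 4: 16}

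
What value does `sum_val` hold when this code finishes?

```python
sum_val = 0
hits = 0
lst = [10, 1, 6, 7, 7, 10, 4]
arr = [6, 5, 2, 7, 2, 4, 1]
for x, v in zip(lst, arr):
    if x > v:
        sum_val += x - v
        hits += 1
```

Let's trace through this code step by step.

Initialize: sum_val = 0
Initialize: hits = 0
Initialize: lst = [10, 1, 6, 7, 7, 10, 4]
Initialize: arr = [6, 5, 2, 7, 2, 4, 1]
Entering loop: for x, v in zip(lst, arr):

After execution: sum_val = 22
22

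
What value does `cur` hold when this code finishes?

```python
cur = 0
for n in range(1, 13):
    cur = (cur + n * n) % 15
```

Let's trace through this code step by step.

Initialize: cur = 0
Entering loop: for n in range(1, 13):

After execution: cur = 5
5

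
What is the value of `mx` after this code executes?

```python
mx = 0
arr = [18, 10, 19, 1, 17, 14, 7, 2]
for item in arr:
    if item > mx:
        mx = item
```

Let's trace through this code step by step.

Initialize: mx = 0
Initialize: arr = [18, 10, 19, 1, 17, 14, 7, 2]
Entering loop: for item in arr:

After execution: mx = 19
19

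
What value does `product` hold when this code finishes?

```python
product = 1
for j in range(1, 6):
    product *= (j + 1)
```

Let's trace through this code step by step.

Initialize: product = 1
Entering loop: for j in range(1, 6):

After execution: product = 720
720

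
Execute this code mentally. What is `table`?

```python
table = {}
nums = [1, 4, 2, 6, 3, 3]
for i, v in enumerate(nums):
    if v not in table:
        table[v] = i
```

Let's trace through this code step by step.

Initialize: table = {}
Initialize: nums = [1, 4, 2, 6, 3, 3]
Entering loop: for i, v in enumerate(nums):

After execution: table = {1: 0, 4: 1, 2: 2, 6: 3, 3: 4}
{1: 0, 4: 1, 2: 2, 6: 3, 3: 4}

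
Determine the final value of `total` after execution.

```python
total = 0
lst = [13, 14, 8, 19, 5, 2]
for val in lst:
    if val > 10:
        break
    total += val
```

Let's trace through this code step by step.

Initialize: total = 0
Initialize: lst = [13, 14, 8, 19, 5, 2]
Entering loop: for val in lst:

After execution: total = 0
0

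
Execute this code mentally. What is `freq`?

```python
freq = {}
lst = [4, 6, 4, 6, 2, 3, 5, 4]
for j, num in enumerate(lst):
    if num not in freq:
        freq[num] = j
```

Let's trace through this code step by step.

Initialize: freq = {}
Initialize: lst = [4, 6, 4, 6, 2, 3, 5, 4]
Entering loop: for j, num in enumerate(lst):

After execution: freq = {4: 0, 6: 1, 2: 4, 3: 5, 5: 6}
{4: 0, 6: 1, 2: 4, 3: 5, 5: 6}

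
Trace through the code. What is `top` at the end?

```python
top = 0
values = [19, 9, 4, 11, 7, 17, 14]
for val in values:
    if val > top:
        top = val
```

Let's trace through this code step by step.

Initialize: top = 0
Initialize: values = [19, 9, 4, 11, 7, 17, 14]
Entering loop: for val in values:

After execution: top = 19
19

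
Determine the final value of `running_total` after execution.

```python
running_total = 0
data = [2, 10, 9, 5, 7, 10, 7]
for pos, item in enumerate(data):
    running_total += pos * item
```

Let's trace through this code step by step.

Initialize: running_total = 0
Initialize: data = [2, 10, 9, 5, 7, 10, 7]
Entering loop: for pos, item in enumerate(data):

After execution: running_total = 163
163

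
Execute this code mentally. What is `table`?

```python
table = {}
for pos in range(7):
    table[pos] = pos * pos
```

Let's trace through this code step by step.

Initialize: table = {}
Entering loop: for pos in range(7):

After execution: table = {0: 0, 1: 1, 2: 4, 3: 9, 4: 16, 5: 25, 6: 36}
{0: 0, 1: 1, 2: 4, 3: 9, 4: 16, 5: 25, 6: 36}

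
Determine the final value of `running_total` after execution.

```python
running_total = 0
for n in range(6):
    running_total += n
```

Let's trace through this code step by step.

Initialize: running_total = 0
Entering loop: for n in range(6):

After execution: running_total = 15
15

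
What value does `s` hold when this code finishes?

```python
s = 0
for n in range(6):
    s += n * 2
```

Let's trace through this code step by step.

Initialize: s = 0
Entering loop: for n in range(6):

After execution: s = 30
30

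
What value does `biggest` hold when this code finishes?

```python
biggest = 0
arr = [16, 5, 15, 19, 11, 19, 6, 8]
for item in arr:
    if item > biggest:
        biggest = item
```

Let's trace through this code step by step.

Initialize: biggest = 0
Initialize: arr = [16, 5, 15, 19, 11, 19, 6, 8]
Entering loop: for item in arr:

After execution: biggest = 19
19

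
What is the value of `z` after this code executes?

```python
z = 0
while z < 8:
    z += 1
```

Let's trace through this code step by step.

Initialize: z = 0
Entering loop: while z < 8:

After execution: z = 8
8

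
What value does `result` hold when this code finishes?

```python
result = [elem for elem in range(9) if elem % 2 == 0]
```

Let's trace through this code step by step.

Initialize: result = [elem for elem in range(9) if elem % 2 == 0]

After execution: result = [0, 2, 4, 6, 8]
[0, 2, 4, 6, 8]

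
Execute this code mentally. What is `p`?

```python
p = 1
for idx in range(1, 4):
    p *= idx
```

Let's trace through this code step by step.

Initialize: p = 1
Entering loop: for idx in range(1, 4):

After execution: p = 6
6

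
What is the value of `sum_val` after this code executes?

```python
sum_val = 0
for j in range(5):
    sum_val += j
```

Let's trace through this code step by step.

Initialize: sum_val = 0
Entering loop: for j in range(5):

After execution: sum_val = 10
10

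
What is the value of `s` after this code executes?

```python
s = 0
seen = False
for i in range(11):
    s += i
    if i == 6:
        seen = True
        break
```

Let's trace through this code step by step.

Initialize: s = 0
Initialize: seen = False
Entering loop: for i in range(11):

After execution: s = 21
21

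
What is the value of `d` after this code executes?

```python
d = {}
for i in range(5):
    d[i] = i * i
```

Let's trace through this code step by step.

Initialize: d = {}
Entering loop: for i in range(5):

After execution: d = {0: 0, 1: 1, 2: 4, 3: 9, 4: 16}
{0: 0, 1: 1, 2: 4, 3: 9, 4: 16}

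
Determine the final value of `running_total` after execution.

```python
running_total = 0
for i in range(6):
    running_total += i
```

Let's trace through this code step by step.

Initialize: running_total = 0
Entering loop: for i in range(6):

After execution: running_total = 15
15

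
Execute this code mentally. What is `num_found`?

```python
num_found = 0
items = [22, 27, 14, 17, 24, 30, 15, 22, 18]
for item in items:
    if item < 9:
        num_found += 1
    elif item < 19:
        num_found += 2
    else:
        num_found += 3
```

Let's trace through this code step by step.

Initialize: num_found = 0
Initialize: items = [22, 27, 14, 17, 24, 30, 15, 22, 18]
Entering loop: for item in items:

After execution: num_found = 23
23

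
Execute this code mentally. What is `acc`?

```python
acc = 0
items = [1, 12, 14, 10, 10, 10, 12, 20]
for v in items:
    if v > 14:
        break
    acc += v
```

Let's trace through this code step by step.

Initialize: acc = 0
Initialize: items = [1, 12, 14, 10, 10, 10, 12, 20]
Entering loop: for v in items:

After execution: acc = 69
69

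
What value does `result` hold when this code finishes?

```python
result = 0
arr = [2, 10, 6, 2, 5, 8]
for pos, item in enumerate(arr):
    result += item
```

Let's trace through this code step by step.

Initialize: result = 0
Initialize: arr = [2, 10, 6, 2, 5, 8]
Entering loop: for pos, item in enumerate(arr):

After execution: result = 33
33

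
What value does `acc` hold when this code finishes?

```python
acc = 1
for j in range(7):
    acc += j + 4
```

Let's trace through this code step by step.

Initialize: acc = 1
Entering loop: for j in range(7):

After execution: acc = 50
50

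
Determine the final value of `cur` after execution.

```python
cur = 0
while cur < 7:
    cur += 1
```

Let's trace through this code step by step.

Initialize: cur = 0
Entering loop: while cur < 7:

After execution: cur = 7
7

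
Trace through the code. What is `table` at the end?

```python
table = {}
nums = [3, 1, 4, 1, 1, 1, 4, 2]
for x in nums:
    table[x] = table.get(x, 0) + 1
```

Let's trace through this code step by step.

Initialize: table = {}
Initialize: nums = [3, 1, 4, 1, 1, 1, 4, 2]
Entering loop: for x in nums:

After execution: table = {3: 1, 1: 4, 4: 2, 2: 1}
{3: 1, 1: 4, 4: 2, 2: 1}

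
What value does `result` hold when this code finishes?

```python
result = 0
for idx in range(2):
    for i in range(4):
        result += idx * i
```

Let's trace through this code step by step.

Initialize: result = 0
Entering loop: for idx in range(2):

After execution: result = 6
6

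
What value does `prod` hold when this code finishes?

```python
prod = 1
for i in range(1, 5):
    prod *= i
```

Let's trace through this code step by step.

Initialize: prod = 1
Entering loop: for i in range(1, 5):

After execution: prod = 24
24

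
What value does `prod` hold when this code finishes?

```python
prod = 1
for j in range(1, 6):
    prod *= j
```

Let's trace through this code step by step.

Initialize: prod = 1
Entering loop: for j in range(1, 6):

After execution: prod = 120
120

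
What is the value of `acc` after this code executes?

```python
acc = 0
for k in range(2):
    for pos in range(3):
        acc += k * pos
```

Let's trace through this code step by step.

Initialize: acc = 0
Entering loop: for k in range(2):

After execution: acc = 3
3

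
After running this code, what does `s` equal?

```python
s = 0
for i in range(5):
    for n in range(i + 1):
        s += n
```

Let's trace through this code step by step.

Initialize: s = 0
Entering loop: for i in range(5):

After execution: s = 20
20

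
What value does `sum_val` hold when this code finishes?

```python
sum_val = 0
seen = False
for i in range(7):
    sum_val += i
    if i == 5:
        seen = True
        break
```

Let's trace through this code step by step.

Initialize: sum_val = 0
Initialize: seen = False
Entering loop: for i in range(7):

After execution: sum_val = 15
15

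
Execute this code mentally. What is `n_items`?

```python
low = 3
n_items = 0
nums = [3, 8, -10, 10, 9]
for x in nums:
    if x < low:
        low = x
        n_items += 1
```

Let's trace through this code step by step.

Initialize: low = 3
Initialize: n_items = 0
Initialize: nums = [3, 8, -10, 10, 9]
Entering loop: for x in nums:

After execution: n_items = 1
1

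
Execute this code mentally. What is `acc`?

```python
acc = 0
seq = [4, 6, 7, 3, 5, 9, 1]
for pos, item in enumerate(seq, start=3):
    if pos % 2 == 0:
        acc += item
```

Let's trace through this code step by step.

Initialize: acc = 0
Initialize: seq = [4, 6, 7, 3, 5, 9, 1]
Entering loop: for pos, item in enumerate(seq, start=3):

After execution: acc = 18
18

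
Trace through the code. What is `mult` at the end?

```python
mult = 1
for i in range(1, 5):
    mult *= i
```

Let's trace through this code step by step.

Initialize: mult = 1
Entering loop: for i in range(1, 5):

After execution: mult = 24
24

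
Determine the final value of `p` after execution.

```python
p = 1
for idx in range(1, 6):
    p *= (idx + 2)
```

Let's trace through this code step by step.

Initialize: p = 1
Entering loop: for idx in range(1, 6):

After execution: p = 2520
2520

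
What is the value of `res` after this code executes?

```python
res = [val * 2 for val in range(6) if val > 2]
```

Let's trace through this code step by step.

Initialize: res = [val * 2 for val in range(6) if val > 2]

After execution: res = [6, 8, 10]
[6, 8, 10]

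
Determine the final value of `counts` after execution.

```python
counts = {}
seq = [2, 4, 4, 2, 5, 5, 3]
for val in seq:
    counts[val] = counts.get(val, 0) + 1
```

Let's trace through this code step by step.

Initialize: counts = {}
Initialize: seq = [2, 4, 4, 2, 5, 5, 3]
Entering loop: for val in seq:

After execution: counts = {2: 2, 4: 2, 5: 2, 3: 1}
{2: 2, 4: 2, 5: 2, 3: 1}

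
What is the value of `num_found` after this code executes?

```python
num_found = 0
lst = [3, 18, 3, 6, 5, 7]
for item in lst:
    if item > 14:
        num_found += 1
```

Let's trace through this code step by step.

Initialize: num_found = 0
Initialize: lst = [3, 18, 3, 6, 5, 7]
Entering loop: for item in lst:

After execution: num_found = 1
1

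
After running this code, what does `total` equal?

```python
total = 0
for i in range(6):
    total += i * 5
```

Let's trace through this code step by step.

Initialize: total = 0
Entering loop: for i in range(6):

After execution: total = 75
75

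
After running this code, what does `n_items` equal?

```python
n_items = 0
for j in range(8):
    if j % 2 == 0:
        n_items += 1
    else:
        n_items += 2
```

Let's trace through this code step by step.

Initialize: n_items = 0
Entering loop: for j in range(8):

After execution: n_items = 12
12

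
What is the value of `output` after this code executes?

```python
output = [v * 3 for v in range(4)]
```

Let's trace through this code step by step.

Initialize: output = [v * 3 for v in range(4)]

After execution: output = [0, 3, 6, 9]
[0, 3, 6, 9]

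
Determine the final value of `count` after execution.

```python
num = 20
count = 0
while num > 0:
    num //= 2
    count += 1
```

Let's trace through this code step by step.

Initialize: num = 20
Initialize: count = 0
Entering loop: while num > 0:

After execution: count = 5
5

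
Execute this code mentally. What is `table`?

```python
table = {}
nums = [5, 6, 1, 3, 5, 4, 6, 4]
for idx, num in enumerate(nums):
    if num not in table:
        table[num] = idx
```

Let's trace through this code step by step.

Initialize: table = {}
Initialize: nums = [5, 6, 1, 3, 5, 4, 6, 4]
Entering loop: for idx, num in enumerate(nums):

After execution: table = {5: 0, 6: 1, 1: 2, 3: 3, 4: 5}
{5: 0, 6: 1, 1: 2, 3: 3, 4: 5}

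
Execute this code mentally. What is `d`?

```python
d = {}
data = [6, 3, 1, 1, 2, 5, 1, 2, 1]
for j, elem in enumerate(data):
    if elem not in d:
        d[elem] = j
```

Let's trace through this code step by step.

Initialize: d = {}
Initialize: data = [6, 3, 1, 1, 2, 5, 1, 2, 1]
Entering loop: for j, elem in enumerate(data):

After execution: d = {6: 0, 3: 1, 1: 2, 2: 4, 5: 5}
{6: 0, 3: 1, 1: 2, 2: 4, 5: 5}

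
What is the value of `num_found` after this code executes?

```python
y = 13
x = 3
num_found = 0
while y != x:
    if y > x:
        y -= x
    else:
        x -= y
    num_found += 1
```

Let's trace through this code step by step.

Initialize: y = 13
Initialize: x = 3
Initialize: num_found = 0
Entering loop: while y != x:

After execution: num_found = 6
6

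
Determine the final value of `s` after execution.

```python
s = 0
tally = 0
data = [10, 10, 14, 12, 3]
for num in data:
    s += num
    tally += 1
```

Let's trace through this code step by step.

Initialize: s = 0
Initialize: tally = 0
Initialize: data = [10, 10, 14, 12, 3]
Entering loop: for num in data:

After execution: s = 49
49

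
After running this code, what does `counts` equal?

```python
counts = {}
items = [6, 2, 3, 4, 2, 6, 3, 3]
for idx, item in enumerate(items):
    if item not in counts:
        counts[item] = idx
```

Let's trace through this code step by step.

Initialize: counts = {}
Initialize: items = [6, 2, 3, 4, 2, 6, 3, 3]
Entering loop: for idx, item in enumerate(items):

After execution: counts = {6: 0, 2: 1, 3: 2, 4: 3}
{6: 0, 2: 1, 3: 2, 4: 3}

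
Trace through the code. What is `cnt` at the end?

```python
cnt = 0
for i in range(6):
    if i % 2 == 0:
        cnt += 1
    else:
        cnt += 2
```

Let's trace through this code step by step.

Initialize: cnt = 0
Entering loop: for i in range(6):

After execution: cnt = 9
9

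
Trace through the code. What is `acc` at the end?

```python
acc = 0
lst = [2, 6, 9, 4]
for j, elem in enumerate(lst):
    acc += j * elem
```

Let's trace through this code step by step.

Initialize: acc = 0
Initialize: lst = [2, 6, 9, 4]
Entering loop: for j, elem in enumerate(lst):

After execution: acc = 36
36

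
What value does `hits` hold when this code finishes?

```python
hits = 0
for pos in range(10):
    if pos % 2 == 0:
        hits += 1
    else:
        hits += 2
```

Let's trace through this code step by step.

Initialize: hits = 0
Entering loop: for pos in range(10):

After execution: hits = 15
15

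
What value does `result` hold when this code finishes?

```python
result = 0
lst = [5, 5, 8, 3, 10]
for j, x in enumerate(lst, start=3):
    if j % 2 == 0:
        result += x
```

Let's trace through this code step by step.

Initialize: result = 0
Initialize: lst = [5, 5, 8, 3, 10]
Entering loop: for j, x in enumerate(lst, start=3):

After execution: result = 8
8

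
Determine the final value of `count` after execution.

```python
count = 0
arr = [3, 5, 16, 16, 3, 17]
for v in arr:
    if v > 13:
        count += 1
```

Let's trace through this code step by step.

Initialize: count = 0
Initialize: arr = [3, 5, 16, 16, 3, 17]
Entering loop: for v in arr:

After execution: count = 3
3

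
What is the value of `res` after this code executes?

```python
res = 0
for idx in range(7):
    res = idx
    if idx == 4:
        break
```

Let's trace through this code step by step.

Initialize: res = 0
Entering loop: for idx in range(7):

After execution: res = 4
4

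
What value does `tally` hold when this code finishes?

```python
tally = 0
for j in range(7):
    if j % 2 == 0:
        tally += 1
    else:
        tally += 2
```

Let's trace through this code step by step.

Initialize: tally = 0
Entering loop: for j in range(7):

After execution: tally = 10
10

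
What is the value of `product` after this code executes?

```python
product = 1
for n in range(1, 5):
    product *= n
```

Let's trace through this code step by step.

Initialize: product = 1
Entering loop: for n in range(1, 5):

After execution: product = 24
24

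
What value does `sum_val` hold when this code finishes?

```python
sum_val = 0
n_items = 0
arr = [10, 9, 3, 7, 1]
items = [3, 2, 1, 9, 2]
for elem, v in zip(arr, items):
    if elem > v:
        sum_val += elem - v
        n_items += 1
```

Let's trace through this code step by step.

Initialize: sum_val = 0
Initialize: n_items = 0
Initialize: arr = [10, 9, 3, 7, 1]
Initialize: items = [3, 2, 1, 9, 2]
Entering loop: for elem, v in zip(arr, items):

After execution: sum_val = 16
16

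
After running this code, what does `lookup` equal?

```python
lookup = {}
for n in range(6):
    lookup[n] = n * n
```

Let's trace through this code step by step.

Initialize: lookup = {}
Entering loop: for n in range(6):

After execution: lookup = {0: 0, 1: 1, 2: 4, 3: 9, 4: 16, 5: 25}
{0: 0, 1: 1, 2: 4, 3: 9, 4: 16, 5: 25}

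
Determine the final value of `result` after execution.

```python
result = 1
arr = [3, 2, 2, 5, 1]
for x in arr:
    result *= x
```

Let's trace through this code step by step.

Initialize: result = 1
Initialize: arr = [3, 2, 2, 5, 1]
Entering loop: for x in arr:

After execution: result = 60
60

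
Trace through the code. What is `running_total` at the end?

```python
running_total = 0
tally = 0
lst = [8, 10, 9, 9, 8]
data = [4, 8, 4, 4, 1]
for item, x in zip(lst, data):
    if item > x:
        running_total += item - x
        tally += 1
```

Let's trace through this code step by step.

Initialize: running_total = 0
Initialize: tally = 0
Initialize: lst = [8, 10, 9, 9, 8]
Initialize: data = [4, 8, 4, 4, 1]
Entering loop: for item, x in zip(lst, data):

After execution: running_total = 23
23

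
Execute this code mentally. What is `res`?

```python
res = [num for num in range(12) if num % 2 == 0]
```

Let's trace through this code step by step.

Initialize: res = [num for num in range(12) if num % 2 == 0]

After execution: res = [0, 2, 4, 6, 8, 10]
[0, 2, 4, 6, 8, 10]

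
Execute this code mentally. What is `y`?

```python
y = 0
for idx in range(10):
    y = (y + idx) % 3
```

Let's trace through this code step by step.

Initialize: y = 0
Entering loop: for idx in range(10):

After execution: y = 0
0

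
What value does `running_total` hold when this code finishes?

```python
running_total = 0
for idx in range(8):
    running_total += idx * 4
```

Let's trace through this code step by step.

Initialize: running_total = 0
Entering loop: for idx in range(8):

After execution: running_total = 112
112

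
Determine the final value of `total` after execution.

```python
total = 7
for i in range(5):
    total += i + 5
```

Let's trace through this code step by step.

Initialize: total = 7
Entering loop: for i in range(5):

After execution: total = 42
42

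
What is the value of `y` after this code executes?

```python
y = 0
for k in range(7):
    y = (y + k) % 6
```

Let's trace through this code step by step.

Initialize: y = 0
Entering loop: for k in range(7):

After execution: y = 3
3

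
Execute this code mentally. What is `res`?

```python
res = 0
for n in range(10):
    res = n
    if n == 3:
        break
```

Let's trace through this code step by step.

Initialize: res = 0
Entering loop: for n in range(10):

After execution: res = 3
3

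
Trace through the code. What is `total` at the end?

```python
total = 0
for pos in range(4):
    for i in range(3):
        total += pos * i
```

Let's trace through this code step by step.

Initialize: total = 0
Entering loop: for pos in range(4):

After execution: total = 18
18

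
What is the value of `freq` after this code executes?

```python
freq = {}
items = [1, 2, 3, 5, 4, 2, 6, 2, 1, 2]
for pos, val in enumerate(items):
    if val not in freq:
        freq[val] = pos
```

Let's trace through this code step by step.

Initialize: freq = {}
Initialize: items = [1, 2, 3, 5, 4, 2, 6, 2, 1, 2]
Entering loop: for pos, val in enumerate(items):

After execution: freq = {1: 0, 2: 1, 3: 2, 5: 3, 4: 4, 6: 6}
{1: 0, 2: 1, 3: 2, 5: 3, 4: 4, 6: 6}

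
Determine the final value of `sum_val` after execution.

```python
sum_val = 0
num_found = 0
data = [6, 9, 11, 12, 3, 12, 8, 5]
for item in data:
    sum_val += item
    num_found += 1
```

Let's trace through this code step by step.

Initialize: sum_val = 0
Initialize: num_found = 0
Initialize: data = [6, 9, 11, 12, 3, 12, 8, 5]
Entering loop: for item in data:

After execution: sum_val = 66
66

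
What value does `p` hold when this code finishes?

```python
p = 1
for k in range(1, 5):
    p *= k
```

Let's trace through this code step by step.

Initialize: p = 1
Entering loop: for k in range(1, 5):

After execution: p = 24
24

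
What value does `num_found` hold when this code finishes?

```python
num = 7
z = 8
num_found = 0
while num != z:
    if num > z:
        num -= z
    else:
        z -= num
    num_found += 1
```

Let's trace through this code step by step.

Initialize: num = 7
Initialize: z = 8
Initialize: num_found = 0
Entering loop: while num != z:

After execution: num_found = 7
7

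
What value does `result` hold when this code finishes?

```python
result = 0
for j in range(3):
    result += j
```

Let's trace through this code step by step.

Initialize: result = 0
Entering loop: for j in range(3):

After execution: result = 3
3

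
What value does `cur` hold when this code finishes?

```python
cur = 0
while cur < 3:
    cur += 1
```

Let's trace through this code step by step.

Initialize: cur = 0
Entering loop: while cur < 3:

After execution: cur = 3
3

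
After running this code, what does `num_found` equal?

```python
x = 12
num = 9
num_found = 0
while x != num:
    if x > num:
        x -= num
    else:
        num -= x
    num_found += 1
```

Let's trace through this code step by step.

Initialize: x = 12
Initialize: num = 9
Initialize: num_found = 0
Entering loop: while x != num:

After execution: num_found = 3
3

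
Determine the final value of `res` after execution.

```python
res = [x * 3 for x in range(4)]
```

Let's trace through this code step by step.

Initialize: res = [x * 3 for x in range(4)]

After execution: res = [0, 3, 6, 9]
[0, 3, 6, 9]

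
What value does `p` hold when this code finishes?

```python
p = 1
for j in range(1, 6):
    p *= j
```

Let's trace through this code step by step.

Initialize: p = 1
Entering loop: for j in range(1, 6):

After execution: p = 120
120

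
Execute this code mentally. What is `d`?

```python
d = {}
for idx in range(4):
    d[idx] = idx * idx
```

Let's trace through this code step by step.

Initialize: d = {}
Entering loop: for idx in range(4):

After execution: d = {0: 0, 1: 1, 2: 4, 3: 9}
{0: 0, 1: 1, 2: 4, 3: 9}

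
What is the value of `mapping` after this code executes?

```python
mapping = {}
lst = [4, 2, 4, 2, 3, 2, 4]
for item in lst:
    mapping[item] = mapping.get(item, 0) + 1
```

Let's trace through this code step by step.

Initialize: mapping = {}
Initialize: lst = [4, 2, 4, 2, 3, 2, 4]
Entering loop: for item in lst:

After execution: mapping = {4: 3, 2: 3, 3: 1}
{4: 3, 2: 3, 3: 1}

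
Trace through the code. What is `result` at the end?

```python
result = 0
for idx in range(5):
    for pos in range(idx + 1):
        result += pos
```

Let's trace through this code step by step.

Initialize: result = 0
Entering loop: for idx in range(5):

After execution: result = 20
20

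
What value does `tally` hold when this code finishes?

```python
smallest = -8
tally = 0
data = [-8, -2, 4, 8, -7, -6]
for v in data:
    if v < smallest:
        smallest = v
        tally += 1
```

Let's trace through this code step by step.

Initialize: smallest = -8
Initialize: tally = 0
Initialize: data = [-8, -2, 4, 8, -7, -6]
Entering loop: for v in data:

After execution: tally = 0
0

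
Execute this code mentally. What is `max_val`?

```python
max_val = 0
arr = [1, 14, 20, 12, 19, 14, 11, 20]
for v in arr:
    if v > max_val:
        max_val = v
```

Let's trace through this code step by step.

Initialize: max_val = 0
Initialize: arr = [1, 14, 20, 12, 19, 14, 11, 20]
Entering loop: for v in arr:

After execution: max_val = 20
20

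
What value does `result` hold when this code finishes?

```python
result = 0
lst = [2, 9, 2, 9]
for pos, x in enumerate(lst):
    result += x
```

Let's trace through this code step by step.

Initialize: result = 0
Initialize: lst = [2, 9, 2, 9]
Entering loop: for pos, x in enumerate(lst):

After execution: result = 22
22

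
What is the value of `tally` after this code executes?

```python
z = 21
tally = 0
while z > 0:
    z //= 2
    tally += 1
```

Let's trace through this code step by step.

Initialize: z = 21
Initialize: tally = 0
Entering loop: while z > 0:

After execution: tally = 5
5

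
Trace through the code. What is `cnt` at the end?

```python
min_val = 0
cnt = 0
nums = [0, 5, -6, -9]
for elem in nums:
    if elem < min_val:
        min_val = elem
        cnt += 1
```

Let's trace through this code step by step.

Initialize: min_val = 0
Initialize: cnt = 0
Initialize: nums = [0, 5, -6, -9]
Entering loop: for elem in nums:

After execution: cnt = 2
2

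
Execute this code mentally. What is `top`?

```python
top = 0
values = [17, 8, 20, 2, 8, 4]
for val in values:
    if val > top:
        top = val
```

Let's trace through this code step by step.

Initialize: top = 0
Initialize: values = [17, 8, 20, 2, 8, 4]
Entering loop: for val in values:

After execution: top = 20
20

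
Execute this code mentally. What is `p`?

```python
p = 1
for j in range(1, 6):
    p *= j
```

Let's trace through this code step by step.

Initialize: p = 1
Entering loop: for j in range(1, 6):

After execution: p = 120
120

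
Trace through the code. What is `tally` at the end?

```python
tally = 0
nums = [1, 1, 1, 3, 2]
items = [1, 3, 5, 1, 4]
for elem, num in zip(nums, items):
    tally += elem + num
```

Let's trace through this code step by step.

Initialize: tally = 0
Initialize: nums = [1, 1, 1, 3, 2]
Initialize: items = [1, 3, 5, 1, 4]
Entering loop: for elem, num in zip(nums, items):

After execution: tally = 22
22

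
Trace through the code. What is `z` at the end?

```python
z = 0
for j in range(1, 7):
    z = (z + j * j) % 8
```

Let's trace through this code step by step.

Initialize: z = 0
Entering loop: for j in range(1, 7):

After execution: z = 3
3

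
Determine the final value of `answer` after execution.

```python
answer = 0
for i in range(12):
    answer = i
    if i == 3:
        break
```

Let's trace through this code step by step.

Initialize: answer = 0
Entering loop: for i in range(12):

After execution: answer = 3
3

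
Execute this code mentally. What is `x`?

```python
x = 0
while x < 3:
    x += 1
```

Let's trace through this code step by step.

Initialize: x = 0
Entering loop: while x < 3:

After execution: x = 3
3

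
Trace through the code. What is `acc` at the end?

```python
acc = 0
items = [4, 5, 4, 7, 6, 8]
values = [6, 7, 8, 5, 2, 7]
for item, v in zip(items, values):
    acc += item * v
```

Let's trace through this code step by step.

Initialize: acc = 0
Initialize: items = [4, 5, 4, 7, 6, 8]
Initialize: values = [6, 7, 8, 5, 2, 7]
Entering loop: for item, v in zip(items, values):

After execution: acc = 194
194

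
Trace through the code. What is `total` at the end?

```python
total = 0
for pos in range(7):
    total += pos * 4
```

Let's trace through this code step by step.

Initialize: total = 0
Entering loop: for pos in range(7):

After execution: total = 84
84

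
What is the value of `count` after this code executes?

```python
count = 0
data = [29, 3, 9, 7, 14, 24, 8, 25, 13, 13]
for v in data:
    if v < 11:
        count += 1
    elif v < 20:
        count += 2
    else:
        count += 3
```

Let's trace through this code step by step.

Initialize: count = 0
Initialize: data = [29, 3, 9, 7, 14, 24, 8, 25, 13, 13]
Entering loop: for v in data:

After execution: count = 19
19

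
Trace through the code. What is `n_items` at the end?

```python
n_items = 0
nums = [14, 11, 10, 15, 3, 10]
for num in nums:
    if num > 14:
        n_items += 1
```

Let's trace through this code step by step.

Initialize: n_items = 0
Initialize: nums = [14, 11, 10, 15, 3, 10]
Entering loop: for num in nums:

After execution: n_items = 1
1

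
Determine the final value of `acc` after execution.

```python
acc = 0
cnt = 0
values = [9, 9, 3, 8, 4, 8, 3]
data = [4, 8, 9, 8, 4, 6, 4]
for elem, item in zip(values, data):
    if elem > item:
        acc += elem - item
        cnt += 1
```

Let's trace through this code step by step.

Initialize: acc = 0
Initialize: cnt = 0
Initialize: values = [9, 9, 3, 8, 4, 8, 3]
Initialize: data = [4, 8, 9, 8, 4, 6, 4]
Entering loop: for elem, item in zip(values, data):

After execution: acc = 8
8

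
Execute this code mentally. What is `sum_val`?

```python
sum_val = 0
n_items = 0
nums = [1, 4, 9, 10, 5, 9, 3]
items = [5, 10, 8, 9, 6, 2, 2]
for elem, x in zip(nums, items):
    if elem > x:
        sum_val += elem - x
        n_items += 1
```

Let's trace through this code step by step.

Initialize: sum_val = 0
Initialize: n_items = 0
Initialize: nums = [1, 4, 9, 10, 5, 9, 3]
Initialize: items = [5, 10, 8, 9, 6, 2, 2]
Entering loop: for elem, x in zip(nums, items):

After execution: sum_val = 10
10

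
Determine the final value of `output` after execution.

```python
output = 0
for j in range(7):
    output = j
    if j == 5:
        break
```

Let's trace through this code step by step.

Initialize: output = 0
Entering loop: for j in range(7):

After execution: output = 5
5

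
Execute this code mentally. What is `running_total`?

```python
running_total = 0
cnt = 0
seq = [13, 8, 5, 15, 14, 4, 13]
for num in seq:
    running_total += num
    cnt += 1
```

Let's trace through this code step by step.

Initialize: running_total = 0
Initialize: cnt = 0
Initialize: seq = [13, 8, 5, 15, 14, 4, 13]
Entering loop: for num in seq:

After execution: running_total = 72
72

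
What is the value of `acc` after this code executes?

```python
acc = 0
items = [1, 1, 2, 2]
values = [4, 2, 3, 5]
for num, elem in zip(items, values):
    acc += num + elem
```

Let's trace through this code step by step.

Initialize: acc = 0
Initialize: items = [1, 1, 2, 2]
Initialize: values = [4, 2, 3, 5]
Entering loop: for num, elem in zip(items, values):

After execution: acc = 20
20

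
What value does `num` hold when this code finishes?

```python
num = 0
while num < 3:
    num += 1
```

Let's trace through this code step by step.

Initialize: num = 0
Entering loop: while num < 3:

After execution: num = 3
3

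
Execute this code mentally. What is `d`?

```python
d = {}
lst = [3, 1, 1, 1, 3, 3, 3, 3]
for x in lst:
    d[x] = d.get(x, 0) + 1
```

Let's trace through this code step by step.

Initialize: d = {}
Initialize: lst = [3, 1, 1, 1, 3, 3, 3, 3]
Entering loop: for x in lst:

After execution: d = {3: 5, 1: 3}
{3: 5, 1: 3}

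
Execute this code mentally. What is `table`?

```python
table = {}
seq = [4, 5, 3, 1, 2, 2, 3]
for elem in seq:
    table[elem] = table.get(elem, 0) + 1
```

Let's trace through this code step by step.

Initialize: table = {}
Initialize: seq = [4, 5, 3, 1, 2, 2, 3]
Entering loop: for elem in seq:

After execution: table = {4: 1, 5: 1, 3: 2, 1: 1, 2: 2}
{4: 1, 5: 1, 3: 2, 1: 1, 2: 2}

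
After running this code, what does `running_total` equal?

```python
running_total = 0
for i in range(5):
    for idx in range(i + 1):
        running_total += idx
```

Let's trace through this code step by step.

Initialize: running_total = 0
Entering loop: for i in range(5):

After execution: running_total = 20
20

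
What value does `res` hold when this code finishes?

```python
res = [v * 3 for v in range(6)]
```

Let's trace through this code step by step.

Initialize: res = [v * 3 for v in range(6)]

After execution: res = [0, 3, 6, 9, 12, 15]
[0, 3, 6, 9, 12, 15]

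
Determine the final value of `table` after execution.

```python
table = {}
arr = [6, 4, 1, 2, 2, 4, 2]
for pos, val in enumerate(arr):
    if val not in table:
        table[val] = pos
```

Let's trace through this code step by step.

Initialize: table = {}
Initialize: arr = [6, 4, 1, 2, 2, 4, 2]
Entering loop: for pos, val in enumerate(arr):

After execution: table = {6: 0, 4: 1, 1: 2, 2: 3}
{6: 0, 4: 1, 1: 2, 2: 3}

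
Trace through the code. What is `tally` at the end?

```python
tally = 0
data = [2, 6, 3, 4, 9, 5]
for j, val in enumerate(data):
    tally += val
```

Let's trace through this code step by step.

Initialize: tally = 0
Initialize: data = [2, 6, 3, 4, 9, 5]
Entering loop: for j, val in enumerate(data):

After execution: tally = 29
29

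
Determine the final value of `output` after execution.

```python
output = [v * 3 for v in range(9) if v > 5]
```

Let's trace through this code step by step.

Initialize: output = [v * 3 for v in range(9) if v > 5]

After execution: output = [18, 21, 24]
[18, 21, 24]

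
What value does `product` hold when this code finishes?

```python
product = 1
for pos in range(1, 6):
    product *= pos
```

Let's trace through this code step by step.

Initialize: product = 1
Entering loop: for pos in range(1, 6):

After execution: product = 120
120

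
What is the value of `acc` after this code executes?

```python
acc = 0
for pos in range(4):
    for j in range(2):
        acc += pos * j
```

Let's trace through this code step by step.

Initialize: acc = 0
Entering loop: for pos in range(4):

After execution: acc = 6
6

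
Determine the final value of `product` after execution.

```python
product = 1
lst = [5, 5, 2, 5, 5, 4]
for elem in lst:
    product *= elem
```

Let's trace through this code step by step.

Initialize: product = 1
Initialize: lst = [5, 5, 2, 5, 5, 4]
Entering loop: for elem in lst:

After execution: product = 5000
5000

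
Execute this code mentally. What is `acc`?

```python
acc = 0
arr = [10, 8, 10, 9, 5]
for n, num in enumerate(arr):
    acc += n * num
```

Let's trace through this code step by step.

Initialize: acc = 0
Initialize: arr = [10, 8, 10, 9, 5]
Entering loop: for n, num in enumerate(arr):

After execution: acc = 75
75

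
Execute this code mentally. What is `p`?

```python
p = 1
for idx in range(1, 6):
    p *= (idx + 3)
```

Let's trace through this code step by step.

Initialize: p = 1
Entering loop: for idx in range(1, 6):

After execution: p = 6720
6720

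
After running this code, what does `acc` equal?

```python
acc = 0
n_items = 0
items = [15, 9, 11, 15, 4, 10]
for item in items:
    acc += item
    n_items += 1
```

Let's trace through this code step by step.

Initialize: acc = 0
Initialize: n_items = 0
Initialize: items = [15, 9, 11, 15, 4, 10]
Entering loop: for item in items:

After execution: acc = 64
64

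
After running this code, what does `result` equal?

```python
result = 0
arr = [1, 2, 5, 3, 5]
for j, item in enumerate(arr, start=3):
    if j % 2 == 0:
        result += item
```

Let's trace through this code step by step.

Initialize: result = 0
Initialize: arr = [1, 2, 5, 3, 5]
Entering loop: for j, item in enumerate(arr, start=3):

After execution: result = 5
5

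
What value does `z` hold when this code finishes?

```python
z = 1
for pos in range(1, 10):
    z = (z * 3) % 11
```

Let's trace through this code step by step.

Initialize: z = 1
Entering loop: for pos in range(1, 10):

After execution: z = 4
4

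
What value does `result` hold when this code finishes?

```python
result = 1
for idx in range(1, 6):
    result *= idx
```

Let's trace through this code step by step.

Initialize: result = 1
Entering loop: for idx in range(1, 6):

After execution: result = 120
120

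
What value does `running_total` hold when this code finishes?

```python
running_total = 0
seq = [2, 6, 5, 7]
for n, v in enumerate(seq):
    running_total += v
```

Let's trace through this code step by step.

Initialize: running_total = 0
Initialize: seq = [2, 6, 5, 7]
Entering loop: for n, v in enumerate(seq):

After execution: running_total = 20
20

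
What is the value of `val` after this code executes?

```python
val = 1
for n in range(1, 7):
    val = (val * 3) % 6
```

Let's trace through this code step by step.

Initialize: val = 1
Entering loop: for n in range(1, 7):

After execution: val = 3
3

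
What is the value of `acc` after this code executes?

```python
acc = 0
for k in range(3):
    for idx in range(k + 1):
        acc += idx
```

Let's trace through this code step by step.

Initialize: acc = 0
Entering loop: for k in range(3):

After execution: acc = 4
4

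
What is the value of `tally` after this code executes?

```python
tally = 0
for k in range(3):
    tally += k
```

Let's trace through this code step by step.

Initialize: tally = 0
Entering loop: for k in range(3):

After execution: tally = 3
3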